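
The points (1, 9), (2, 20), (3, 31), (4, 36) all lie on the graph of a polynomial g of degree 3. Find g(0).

Using the Lagrange interpolation formula with nodes 1, 2, 3, 4:
  L_0(n) = (n - 2)(n - 3)(n - 4) / -6
  L_1(n) = (n - 1)(n - 3)(n - 4) / 2
  L_2(n) = (n - 1)(n - 2)(n - 4) / -2
  L_3(n) = (n - 1)(n - 2)(n - 3) / 6
Then g(n) = 9·L_0(n) + 20·L_1(n) + 31·L_2(n) + 36·L_3(n).
Expanding and collecting terms gives g(n) = -n^3 + 6n^2 + 4.
Evaluating at n = 0: g(0) = 4.

4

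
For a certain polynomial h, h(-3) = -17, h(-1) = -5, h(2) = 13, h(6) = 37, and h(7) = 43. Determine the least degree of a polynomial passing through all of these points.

Divided differences on the nodes -3, -1, 2, 6, 7:
  order 0: -17  -5  13  37  43
  order 1: 6  6  6  6
  order 2: 0  0  0
  order 3: 0  0
  order 4: 0
The order-1 divided differences are all 6 (nonzero) and every higher order vanishes, so the data lies on a polynomial of degree exactly 1.

1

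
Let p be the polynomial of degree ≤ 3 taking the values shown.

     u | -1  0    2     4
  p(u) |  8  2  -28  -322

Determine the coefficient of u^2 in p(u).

Write p(u) = au^3 + bu^2 + cu + d. Substituting each data point gives a linear system:
  -a + b - c + d = 8
  d = 2
  8a + 4b + 2c + d = -28
  64a + 16b + 4c + d = -322
Solving the system yields a = -6, b = 3, c = 3, d = 2.
So p(u) = -6u^3 + 3u^2 + 3u + 2.
The coefficient of u^2 is 3.

3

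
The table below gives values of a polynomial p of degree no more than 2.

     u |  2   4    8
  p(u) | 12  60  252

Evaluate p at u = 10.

Write p(u) = au^2 + bu + c. Substituting each data point gives a linear system:
  4a + 2b + c = 12
  16a + 4b + c = 60
  64a + 8b + c = 252
Solving the system yields a = 4, b = 0, c = -4.
So p(u) = 4u^2 - 4.
Then p(10) = 396.

396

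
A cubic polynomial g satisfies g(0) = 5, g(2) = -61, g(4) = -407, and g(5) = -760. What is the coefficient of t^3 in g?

Write g(t) = at^3 + bt^2 + ct + d. Substituting each data point gives a linear system:
  d = 5
  8a + 4b + 2c + d = -61
  64a + 16b + 4c + d = -407
  125a + 25b + 5c + d = -760
Solving the system yields a = -5, b = -5, c = -3, d = 5.
So g(t) = -5t^3 - 5t^2 - 3t + 5.
The leading coefficient is -5.

-5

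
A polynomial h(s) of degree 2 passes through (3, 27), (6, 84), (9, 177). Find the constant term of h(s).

Write h(s) = as^2 + bs + c. Substituting each data point gives a linear system:
  9a + 3b + c = 27
  36a + 6b + c = 84
  81a + 9b + c = 177
Solving the system yields a = 2, b = 1, c = 6.
So h(s) = 2s^2 + s + 6.
The constant term is 6.

6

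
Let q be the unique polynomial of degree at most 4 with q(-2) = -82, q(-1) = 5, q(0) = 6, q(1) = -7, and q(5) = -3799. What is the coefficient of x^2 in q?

-1

Write q(x) = ax^4 + bx^3 + cx^2 + dx + e. Substituting each data point gives a linear system:
  16a - 8b + 4c - 2d + e = -82
  a - b + c - d + e = 5
  e = 6
  a + b + c + d + e = -7
  625a + 125b + 25c + 5d + e = -3799
Solving the system yields a = -6, b = 0, c = -1, d = -6, e = 6.
So q(x) = -6x^4 - x^2 - 6x + 6.
The coefficient of x^2 is -1.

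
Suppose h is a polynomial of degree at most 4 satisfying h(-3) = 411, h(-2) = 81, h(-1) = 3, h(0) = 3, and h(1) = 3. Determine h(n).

Write h(n) = an^4 + bn^3 + cn^2 + dn + e. Substituting each data point gives a linear system:
  81a - 27b + 9c - 3d + e = 411
  16a - 8b + 4c - 2d + e = 81
  a - b + c - d + e = 3
  e = 3
  a + b + c + d + e = 3
Solving the system yields a = 4, b = -5, c = -4, d = 5, e = 3.
So h(n) = 4n⁴ - 5n³ - 4n² + 5n + 3.
Check: h(-3) = 411. ✓

h(n) = 4n^4 - 5n^3 - 4n^2 + 5n + 3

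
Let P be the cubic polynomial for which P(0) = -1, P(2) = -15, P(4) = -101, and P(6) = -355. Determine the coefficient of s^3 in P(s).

Write P(s) = as^3 + bs^2 + cs + d. Substituting each data point gives a linear system:
  d = -1
  8a + 4b + 2c + d = -15
  64a + 16b + 4c + d = -101
  216a + 36b + 6c + d = -355
Solving the system yields a = -2, b = 3, c = -5, d = -1.
So P(s) = -2s^3 + 3s^2 - 5s - 1.
The leading coefficient is -2.

-2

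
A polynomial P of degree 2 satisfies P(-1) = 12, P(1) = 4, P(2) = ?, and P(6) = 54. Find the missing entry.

6

The 3 known points determine the degree-2 polynomial uniquely.
Write P(n) = an^2 + bn + c. Substituting each data point gives a linear system:
  a - b + c = 12
  a + b + c = 4
  36a + 6b + c = 54
Solving the system yields a = 2, b = -4, c = 6.
So P(n) = 2n^2 - 4n + 6.
Then P(2) = 6.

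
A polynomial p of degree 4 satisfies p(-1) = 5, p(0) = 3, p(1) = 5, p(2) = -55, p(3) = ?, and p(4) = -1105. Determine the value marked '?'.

On equispaced nodes a degree-4 polynomial has vanishing fifth forward difference, so
  - p(-1) + 5·p(0) - 10·p(1) + 10·p(2) - 5·p(3) + p(4) = 0.
Substituting the known values and solving for p(3):
  -5·p(3) = 1695
  p(3) = -339.

-339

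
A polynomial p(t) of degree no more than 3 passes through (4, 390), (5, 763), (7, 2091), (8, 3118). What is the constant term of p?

Write p(t) = at^3 + bt^2 + ct + d. Substituting each data point gives a linear system:
  64a + 16b + 4c + d = 390
  125a + 25b + 5c + d = 763
  343a + 49b + 7c + d = 2091
  512a + 64b + 8c + d = 3118
Solving the system yields a = 6, b = 1, c = -2, d = -2.
So p(t) = 6t^3 + t^2 - 2t - 2.
The constant term is -2.

-2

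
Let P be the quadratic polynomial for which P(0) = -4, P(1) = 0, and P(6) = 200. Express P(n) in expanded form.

Using the Lagrange interpolation formula with nodes 0, 1, 6:
  L_0(n) = (n - 1)(n - 6) / 6
  L_1(n) = n(n - 6) / -5
  L_2(n) = n(n - 1) / 30
Then P(n) = -4·L_0(n) + 0·L_1(n) + 200·L_2(n).
Expanding and collecting terms gives P(n) = 6n² - 2n - 4.
Check: P(1) = 0. ✓

P(n) = 6n^2 - 2n - 4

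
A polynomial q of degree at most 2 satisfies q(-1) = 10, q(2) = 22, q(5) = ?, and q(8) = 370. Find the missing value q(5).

On equispaced nodes a degree-2 polynomial has vanishing third forward difference, so
  - q(-1) + 3·q(2) - 3·q(5) + q(8) = 0.
Substituting the known values and solving for q(5):
  -3·q(5) = -426
  q(5) = 142.

142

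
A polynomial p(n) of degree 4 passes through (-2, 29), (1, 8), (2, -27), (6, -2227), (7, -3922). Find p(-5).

50

Write p(n) = an^4 + bn^3 + cn^2 + dn + e. Substituting each data point gives a linear system:
  16a - 8b + 4c - 2d + e = 29
  a + b + c + d + e = 8
  16a + 8b + 4c + 2d + e = -27
  1296a + 216b + 36c + 6d + e = -2227
  2401a + 343b + 49c + 7d + e = -3922
Solving the system yields a = -1, b = -5, c = 3, d = 6, e = 5.
So p(n) = -n^4 - 5n^3 + 3n^2 + 6n + 5.
Then p(-5) = 50.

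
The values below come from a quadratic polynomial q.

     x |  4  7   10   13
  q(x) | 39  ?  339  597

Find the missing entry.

On equispaced nodes a degree-2 polynomial has vanishing third forward difference, so
  - q(4) + 3·q(7) - 3·q(10) + q(13) = 0.
Substituting the known values and solving for q(7):
  3·q(7) = 459
  q(7) = 153.

153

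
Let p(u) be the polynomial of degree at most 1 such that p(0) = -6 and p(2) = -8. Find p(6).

Write p(u) = au + b. Substituting each data point gives a linear system:
  b = -6
  2a + b = -8
Solving the system yields a = -1, b = -6.
So p(u) = -u - 6.
Then p(6) = -12.

-12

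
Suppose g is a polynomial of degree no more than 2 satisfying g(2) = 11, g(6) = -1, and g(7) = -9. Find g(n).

g(n) = -n^2 + 5n + 5

Write g(n) = an^2 + bn + c. Substituting each data point gives a linear system:
  4a + 2b + c = 11
  36a + 6b + c = -1
  49a + 7b + c = -9
Solving the system yields a = -1, b = 5, c = 5.
So g(n) = -n² + 5n + 5.
Check: g(2) = 11. ✓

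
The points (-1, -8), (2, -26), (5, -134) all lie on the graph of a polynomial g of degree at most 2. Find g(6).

Write g(u) = au^2 + bu + c. Substituting each data point gives a linear system:
  a - b + c = -8
  4a + 2b + c = -26
  25a + 5b + c = -134
Solving the system yields a = -5, b = -1, c = -4.
So g(u) = -5u^2 - u - 4.
Then g(6) = -190.

-190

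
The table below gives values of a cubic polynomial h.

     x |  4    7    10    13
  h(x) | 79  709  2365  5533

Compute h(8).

1123

Write h(x) = ax^3 + bx^2 + cx + d. Substituting each data point gives a linear system:
  64a + 16b + 4c + d = 79
  343a + 49b + 7c + d = 709
  1000a + 100b + 10c + d = 2365
  2197a + 169b + 13c + d = 5533
Solving the system yields a = 3, b = -6, c = -3, d = -5.
So h(x) = 3x³ - 6x² - 3x - 5.
Then h(8) = 1123.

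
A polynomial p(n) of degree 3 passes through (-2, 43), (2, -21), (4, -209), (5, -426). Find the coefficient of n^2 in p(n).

Write p(n) = an^3 + bn^2 + cn + d. Substituting each data point gives a linear system:
  -8a + 4b - 2c + d = 43
  8a + 4b + 2c + d = -21
  64a + 16b + 4c + d = -209
  125a + 25b + 5c + d = -426
Solving the system yields a = -4, b = 3, c = 0, d = -1.
So p(n) = -4n^3 + 3n^2 - 1.
The coefficient of n^2 is 3.

3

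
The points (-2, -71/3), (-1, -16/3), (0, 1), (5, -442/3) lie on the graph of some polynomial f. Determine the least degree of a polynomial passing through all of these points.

Divided differences on the nodes -2, -1, 0, 5:
  order 0: -71/3  -16/3  1  -442/3
  order 1: 55/3  19/3  -89/3
  order 2: -6  -6
  order 3: 0
The order-2 divided differences are all -6 (nonzero) and every higher order vanishes, so the data lies on a polynomial of degree exactly 2.

2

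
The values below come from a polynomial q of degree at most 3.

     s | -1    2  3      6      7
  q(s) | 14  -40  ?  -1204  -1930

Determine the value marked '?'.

-142

The 4 known points determine the degree-3 polynomial uniquely.
Write q(s) = as^3 + bs^2 + cs + d. Substituting each data point gives a linear system:
  -a + b - c + d = 14
  8a + 4b + 2c + d = -40
  216a + 36b + 6c + d = -1204
  343a + 49b + 7c + d = -1930
Solving the system yields a = -6, b = 3, c = -3, d = 2.
So q(s) = -6s^3 + 3s^2 - 3s + 2.
Then q(3) = -142.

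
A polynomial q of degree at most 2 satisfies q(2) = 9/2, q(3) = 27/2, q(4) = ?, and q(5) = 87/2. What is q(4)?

The 3 known points determine the degree-2 polynomial uniquely.
Write q(t) = at^2 + bt + c. Substituting each data point gives a linear system:
  4a + 2b + c = 9/2
  9a + 3b + c = 27/2
  25a + 5b + c = 87/2
Solving the system yields a = 2, b = -1, c = -3/2.
So q(t) = 2t² - t - 3/2.
Then q(4) = 53/2.

53/2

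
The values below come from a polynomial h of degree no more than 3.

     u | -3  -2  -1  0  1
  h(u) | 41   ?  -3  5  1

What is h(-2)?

On equispaced nodes a degree-3 polynomial has vanishing fourth forward difference, so
  h(-3) - 4·h(-2) + 6·h(-1) - 4·h(0) + h(1) = 0.
Substituting the known values and solving for h(-2):
  -4·h(-2) = -4
  h(-2) = 1.

1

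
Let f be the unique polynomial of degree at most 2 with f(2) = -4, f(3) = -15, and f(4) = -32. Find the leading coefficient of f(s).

Write f(s) = as^2 + bs + c. Substituting each data point gives a linear system:
  4a + 2b + c = -4
  9a + 3b + c = -15
  16a + 4b + c = -32
Solving the system yields a = -3, b = 4, c = 0.
So f(s) = -3s² + 4s.
The leading coefficient is -3.

-3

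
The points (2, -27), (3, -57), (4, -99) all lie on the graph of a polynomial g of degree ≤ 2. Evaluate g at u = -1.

Write g(u) = au^2 + bu + c. Substituting each data point gives a linear system:
  4a + 2b + c = -27
  9a + 3b + c = -57
  16a + 4b + c = -99
Solving the system yields a = -6, b = 0, c = -3.
So g(u) = -6u^2 - 3.
Then g(-1) = -9.

-9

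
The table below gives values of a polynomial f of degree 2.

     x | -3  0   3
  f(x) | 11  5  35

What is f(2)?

21

Forward differences of the values at x = -3, 0, 3:
  f  : 11  5  35
  Δ  : -6  30
  Δ^2: 36
The second differences are constant, confirming degree 2.
Interpolating (Newton forward form) and evaluating at x = 2 gives f(2) = 21.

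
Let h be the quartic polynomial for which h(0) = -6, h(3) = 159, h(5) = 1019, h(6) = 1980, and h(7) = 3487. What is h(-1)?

Using the Lagrange interpolation formula with nodes 0, 3, 5, 6, 7:
  L_0(u) = (u - 3)(u - 5)(u - 6)(u - 7) / 630
  L_1(u) = u(u - 5)(u - 6)(u - 7) / -72
  L_2(u) = u(u - 3)(u - 6)(u - 7) / 20
  L_3(u) = u(u - 3)(u - 5)(u - 7) / -18
  L_4(u) = u(u - 3)(u - 5)(u - 6) / 56
Then h(u) = -6·L_0(u) + 159·L_1(u) + 1019·L_2(u) + 1980·L_3(u) + 3487·L_4(u).
Expanding and collecting terms gives h(u) = u⁴ + 3u³ + 2u² - 5u - 6.
Evaluating at u = -1: h(-1) = -1.

-1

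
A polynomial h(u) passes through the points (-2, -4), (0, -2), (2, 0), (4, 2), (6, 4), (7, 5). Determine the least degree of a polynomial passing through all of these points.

Divided differences on the nodes -2, 0, 2, 4, 6, 7:
  order 0: -4  -2  0  2  4  5
  order 1: 1  1  1  1  1
  order 2: 0  0  0  0
  order 3: 0  0  0
  order 4: 0  0
  order 5: 0
The order-1 divided differences are all 1 (nonzero) and every higher order vanishes, so the data lies on a polynomial of degree exactly 1.

1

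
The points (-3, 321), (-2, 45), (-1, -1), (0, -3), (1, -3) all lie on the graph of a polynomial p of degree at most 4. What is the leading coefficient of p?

Write p(t) = at^4 + bt^3 + ct^2 + dt + e. Substituting each data point gives a linear system:
  81a - 27b + 9c - 3d + e = 321
  16a - 8b + 4c - 2d + e = 45
  a - b + c - d + e = -1
  e = -3
  a + b + c + d + e = -3
Solving the system yields a = 6, b = 5, c = -5, d = -6, e = -3.
So p(t) = 6t⁴ + 5t³ - 5t² - 6t - 3.
The leading coefficient is 6.

6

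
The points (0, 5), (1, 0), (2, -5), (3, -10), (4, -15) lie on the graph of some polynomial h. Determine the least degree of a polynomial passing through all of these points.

1

Forward differences of the values at s = 0, 1, 2, 3, 4:
  h  : 5  0  -5  -10  -15
  Δ  : -5  -5  -5  -5
  Δ^2: 0  0  0
  Δ^3: 0  0
  Δ^4: 0
The first differences are constant (-5) and nonzero, while all higher differences vanish, so the minimal degree is 1.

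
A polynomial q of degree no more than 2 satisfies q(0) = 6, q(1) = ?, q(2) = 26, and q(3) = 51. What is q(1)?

On equispaced nodes a degree-2 polynomial has vanishing third forward difference, so
  - q(0) + 3·q(1) - 3·q(2) + q(3) = 0.
Substituting the known values and solving for q(1):
  3·q(1) = 33
  q(1) = 11.

11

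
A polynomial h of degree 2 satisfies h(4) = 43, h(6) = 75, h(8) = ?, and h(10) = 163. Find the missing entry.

115

On equispaced nodes a degree-2 polynomial has vanishing third forward difference, so
  - h(4) + 3·h(6) - 3·h(8) + h(10) = 0.
Substituting the known values and solving for h(8):
  -3·h(8) = -345
  h(8) = 115.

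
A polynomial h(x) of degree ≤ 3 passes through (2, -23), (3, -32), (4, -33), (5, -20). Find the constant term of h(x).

-5

Write h(x) = ax^3 + bx^2 + cx + d. Substituting each data point gives a linear system:
  8a + 4b + 2c + d = -23
  27a + 9b + 3c + d = -32
  64a + 16b + 4c + d = -33
  125a + 25b + 5c + d = -20
Solving the system yields a = 1, b = -5, c = -3, d = -5.
So h(x) = x³ - 5x² - 3x - 5.
The constant term is -5.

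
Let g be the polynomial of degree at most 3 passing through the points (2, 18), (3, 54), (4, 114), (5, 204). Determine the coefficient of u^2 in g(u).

3

Write g(u) = au^3 + bu^2 + cu + d. Substituting each data point gives a linear system:
  8a + 4b + 2c + d = 18
  27a + 9b + 3c + d = 54
  64a + 16b + 4c + d = 114
  125a + 25b + 5c + d = 204
Solving the system yields a = 1, b = 3, c = 2, d = -6.
So g(u) = u³ + 3u² + 2u - 6.
The coefficient of u^2 is 3.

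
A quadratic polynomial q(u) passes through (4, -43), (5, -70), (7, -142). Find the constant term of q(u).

Write q(u) = au^2 + bu + c. Substituting each data point gives a linear system:
  16a + 4b + c = -43
  25a + 5b + c = -70
  49a + 7b + c = -142
Solving the system yields a = -3, b = 0, c = 5.
So q(u) = -3u^2 + 5.
The constant term is 5.

5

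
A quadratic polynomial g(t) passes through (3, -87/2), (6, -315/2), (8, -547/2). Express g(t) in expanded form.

g(t) = -4t^2 - 2t - 3/2

Write g(t) = at^2 + bt + c. Substituting each data point gives a linear system:
  9a + 3b + c = -87/2
  36a + 6b + c = -315/2
  64a + 8b + c = -547/2
Solving the system yields a = -4, b = -2, c = -3/2.
So g(t) = -4t^2 - 2t - 3/2.
Check: g(6) = -315/2. ✓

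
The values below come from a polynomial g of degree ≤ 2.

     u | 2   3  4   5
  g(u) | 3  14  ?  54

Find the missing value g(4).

31

The 3 known points determine the degree-2 polynomial uniquely.
Write g(u) = au^2 + bu + c. Substituting each data point gives a linear system:
  4a + 2b + c = 3
  9a + 3b + c = 14
  25a + 5b + c = 54
Solving the system yields a = 3, b = -4, c = -1.
So g(u) = 3u^2 - 4u - 1.
Then g(4) = 31.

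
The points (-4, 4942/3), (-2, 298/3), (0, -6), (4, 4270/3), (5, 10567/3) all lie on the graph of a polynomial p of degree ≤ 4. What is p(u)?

p(u) = 6u^4 - 2u^3 + (1/3)u^2 + 4u - 6

Write p(u) = au^4 + bu^3 + cu^2 + du + e. Substituting each data point gives a linear system:
  256a - 64b + 16c - 4d + e = 4942/3
  16a - 8b + 4c - 2d + e = 298/3
  e = -6
  256a + 64b + 16c + 4d + e = 4270/3
  625a + 125b + 25c + 5d + e = 10567/3
Solving the system yields a = 6, b = -2, c = 1/3, d = 4, e = -6.
So p(u) = 6u^4 - 2u^3 + (1/3)u^2 + 4u - 6.
Check: p(4) = 4270/3. ✓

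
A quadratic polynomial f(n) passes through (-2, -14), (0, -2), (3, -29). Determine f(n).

f(n) = -3n^2 - 2

Write f(n) = an^2 + bn + c. Substituting each data point gives a linear system:
  4a - 2b + c = -14
  c = -2
  9a + 3b + c = -29
Solving the system yields a = -3, b = 0, c = -2.
So f(n) = -3n^2 - 2.
Check: f(0) = -2. ✓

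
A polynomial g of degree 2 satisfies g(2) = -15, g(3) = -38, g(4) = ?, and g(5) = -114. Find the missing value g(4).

-71

On equispaced nodes a degree-2 polynomial has vanishing third forward difference, so
  - g(2) + 3·g(3) - 3·g(4) + g(5) = 0.
Substituting the known values and solving for g(4):
  -3·g(4) = 213
  g(4) = -71.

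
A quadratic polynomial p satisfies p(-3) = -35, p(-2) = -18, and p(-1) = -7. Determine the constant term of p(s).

Write p(s) = as^2 + bs + c. Substituting each data point gives a linear system:
  9a - 3b + c = -35
  4a - 2b + c = -18
  a - b + c = -7
Solving the system yields a = -3, b = 2, c = -2.
So p(s) = -3s^2 + 2s - 2.
The constant term is -2.

-2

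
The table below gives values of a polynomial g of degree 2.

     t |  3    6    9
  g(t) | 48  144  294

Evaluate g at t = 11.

424

Using the Lagrange interpolation formula with nodes 3, 6, 9:
  L_0(t) = (t - 6)(t - 9) / 18
  L_1(t) = (t - 3)(t - 9) / -9
  L_2(t) = (t - 3)(t - 6) / 18
Then g(t) = 48·L_0(t) + 144·L_1(t) + 294·L_2(t).
Expanding and collecting terms gives g(t) = 3t² + 5t + 6.
Evaluating at t = 11: g(11) = 424.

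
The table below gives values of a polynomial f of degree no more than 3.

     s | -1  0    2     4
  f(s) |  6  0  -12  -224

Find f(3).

Write f(s) = as^3 + bs^2 + cs + d. Substituting each data point gives a linear system:
  -a + b - c + d = 6
  d = 0
  8a + 4b + 2c + d = -12
  64a + 16b + 4c + d = -224
Solving the system yields a = -5, b = 5, c = 4, d = 0.
So f(s) = -5s^3 + 5s^2 + 4s.
Then f(3) = -78.

-78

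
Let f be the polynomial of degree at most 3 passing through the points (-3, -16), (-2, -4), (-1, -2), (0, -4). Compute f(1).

Write f(u) = au^3 + bu^2 + cu + d. Substituting each data point gives a linear system:
  -27a + 9b - 3c + d = -16
  -8a + 4b - 2c + d = -4
  -a + b - c + d = -2
  d = -4
Solving the system yields a = 1, b = 1, c = -2, d = -4.
So f(u) = u³ + u² - 2u - 4.
Then f(1) = -4.

-4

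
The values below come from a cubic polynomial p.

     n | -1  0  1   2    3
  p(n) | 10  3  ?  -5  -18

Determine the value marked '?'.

On equispaced nodes a degree-3 polynomial has vanishing fourth forward difference, so
  p(-1) - 4·p(0) + 6·p(1) - 4·p(2) + p(3) = 0.
Substituting the known values and solving for p(1):
  6·p(1) = 0
  p(1) = 0.

0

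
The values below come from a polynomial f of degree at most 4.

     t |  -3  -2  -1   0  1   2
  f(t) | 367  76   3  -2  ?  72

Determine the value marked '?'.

The 5 known points determine the degree-4 polynomial uniquely.
Write f(t) = at^4 + bt^3 + ct^2 + dt + e. Substituting each data point gives a linear system:
  81a - 27b + 9c - 3d + e = 367
  16a - 8b + 4c - 2d + e = 76
  a - b + c - d + e = 3
  e = -2
  16a + 8b + 4c + 2d + e = 72
Solving the system yields a = 4, b = -1, c = 3, d = 3, e = -2.
So f(t) = 4t⁴ - t³ + 3t² + 3t - 2.
Then f(1) = 7.

7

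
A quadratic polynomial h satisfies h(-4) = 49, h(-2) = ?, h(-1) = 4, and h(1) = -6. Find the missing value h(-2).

The 3 known points determine the degree-2 polynomial uniquely.
Write h(s) = as^2 + bs + c. Substituting each data point gives a linear system:
  16a - 4b + c = 49
  a - b + c = 4
  a + b + c = -6
Solving the system yields a = 2, b = -5, c = -3.
So h(s) = 2s² - 5s - 3.
Then h(-2) = 15.

15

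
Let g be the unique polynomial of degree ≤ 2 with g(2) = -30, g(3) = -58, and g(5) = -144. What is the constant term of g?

Write g(n) = an^2 + bn + c. Substituting each data point gives a linear system:
  4a + 2b + c = -30
  9a + 3b + c = -58
  25a + 5b + c = -144
Solving the system yields a = -5, b = -3, c = -4.
So g(n) = -5n^2 - 3n - 4.
The constant term is -4.

-4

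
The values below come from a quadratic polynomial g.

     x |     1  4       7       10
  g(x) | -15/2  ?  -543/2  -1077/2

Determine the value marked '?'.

The 3 known points determine the degree-2 polynomial uniquely.
Write g(x) = ax^2 + bx + c. Substituting each data point gives a linear system:
  a + b + c = -15/2
  49a + 7b + c = -543/2
  100a + 10b + c = -1077/2
Solving the system yields a = -5, b = -4, c = 3/2.
So g(x) = -5x² - 4x + 3/2.
Then g(4) = -189/2.

-189/2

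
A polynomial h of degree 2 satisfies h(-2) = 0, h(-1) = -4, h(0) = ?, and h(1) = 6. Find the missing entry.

The 3 known points determine the degree-2 polynomial uniquely.
Write h(t) = at^2 + bt + c. Substituting each data point gives a linear system:
  4a - 2b + c = 0
  a - b + c = -4
  a + b + c = 6
Solving the system yields a = 3, b = 5, c = -2.
So h(t) = 3t² + 5t - 2.
Then h(0) = -2.

-2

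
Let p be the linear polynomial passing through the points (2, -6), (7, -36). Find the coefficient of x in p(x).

-6

Write p(x) = ax + b. Substituting each data point gives a linear system:
  2a + b = -6
  7a + b = -36
Solving the system yields a = -6, b = 6.
So p(x) = -6x + 6.
The leading coefficient is -6.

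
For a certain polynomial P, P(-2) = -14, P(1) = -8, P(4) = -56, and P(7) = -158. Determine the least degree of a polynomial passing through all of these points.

2

Forward differences of the values at s = -2, 1, 4, 7:
  P  : -14  -8  -56  -158
  Δ  : 6  -48  -102
  Δ^2: -54  -54
  Δ^3: 0
The second differences are constant (-54) and nonzero, while all higher differences vanish, so the minimal degree is 2.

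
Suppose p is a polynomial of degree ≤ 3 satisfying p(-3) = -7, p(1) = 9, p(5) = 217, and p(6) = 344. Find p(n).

Write p(n) = an^3 + bn^2 + cn + d. Substituting each data point gives a linear system:
  -27a + 9b - 3c + d = -7
  a + b + c + d = 9
  125a + 25b + 5c + d = 217
  216a + 36b + 6c + d = 344
Solving the system yields a = 1, b = 3, c = 3, d = 2.
So p(n) = n³ + 3n² + 3n + 2.
Check: p(6) = 344. ✓

p(n) = n^3 + 3n^2 + 3n + 2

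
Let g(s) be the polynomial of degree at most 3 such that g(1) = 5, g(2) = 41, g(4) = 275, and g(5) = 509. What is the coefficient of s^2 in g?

Write g(s) = as^3 + bs^2 + cs + d. Substituting each data point gives a linear system:
  a + b + c + d = 5
  8a + 4b + 2c + d = 41
  64a + 16b + 4c + d = 275
  125a + 25b + 5c + d = 509
Solving the system yields a = 3, b = 6, c = -3, d = -1.
So g(s) = 3s³ + 6s² - 3s - 1.
The coefficient of s^2 is 6.

6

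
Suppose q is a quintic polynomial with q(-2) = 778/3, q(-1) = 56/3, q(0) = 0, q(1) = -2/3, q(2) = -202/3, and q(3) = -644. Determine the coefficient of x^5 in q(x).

Write q(x) = ax^5 + bx^4 + cx^3 + dx^2 + ex + k. Substituting each data point gives a linear system:
  -32a + 16b - 8c + 4d - 2e + k = 778/3
  -a + b - c + d - e + k = 56/3
  k = 0
  a + b + c + d + e + k = -2/3
  32a + 16b + 8c + 4d + 2e + k = -202/3
  243a + 81b + 27c + 9d + 3e + k = -644
Solving the system yields a = -4, b = 5, c = -4, d = 4, e = -5/3, k = 0.
So q(x) = -4x^5 + 5x^4 - 4x^3 + 4x^2 - (5/3)x.
The leading coefficient is -4.

-4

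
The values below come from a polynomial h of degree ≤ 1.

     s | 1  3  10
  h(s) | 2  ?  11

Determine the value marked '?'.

4

The 2 known points determine the degree-1 polynomial uniquely.
Write h(s) = as + b. Substituting each data point gives a linear system:
  a + b = 2
  10a + b = 11
Solving the system yields a = 1, b = 1.
So h(s) = s + 1.
Then h(3) = 4.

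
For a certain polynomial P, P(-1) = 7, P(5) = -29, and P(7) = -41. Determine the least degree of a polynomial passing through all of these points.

Divided differences on the nodes -1, 5, 7:
  order 0: 7  -29  -41
  order 1: -6  -6
  order 2: 0
The order-1 divided differences are all -6 (nonzero) and every higher order vanishes, so the data lies on a polynomial of degree exactly 1.

1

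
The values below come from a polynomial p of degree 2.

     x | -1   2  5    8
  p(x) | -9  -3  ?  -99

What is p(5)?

On equispaced nodes a degree-2 polynomial has vanishing third forward difference, so
  - p(-1) + 3·p(2) - 3·p(5) + p(8) = 0.
Substituting the known values and solving for p(5):
  -3·p(5) = 99
  p(5) = -33.

-33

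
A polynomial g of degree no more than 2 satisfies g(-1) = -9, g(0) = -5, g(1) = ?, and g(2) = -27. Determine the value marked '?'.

-11

The 3 known points determine the degree-2 polynomial uniquely.
Write g(u) = au^2 + bu + c. Substituting each data point gives a linear system:
  a - b + c = -9
  c = -5
  4a + 2b + c = -27
Solving the system yields a = -5, b = -1, c = -5.
So g(u) = -5u^2 - u - 5.
Then g(1) = -11.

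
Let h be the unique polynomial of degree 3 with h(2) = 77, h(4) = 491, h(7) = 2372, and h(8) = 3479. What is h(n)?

Write h(n) = an^3 + bn^2 + cn + d. Substituting each data point gives a linear system:
  8a + 4b + 2c + d = 77
  64a + 16b + 4c + d = 491
  343a + 49b + 7c + d = 2372
  512a + 64b + 8c + d = 3479
Solving the system yields a = 6, b = 6, c = 3, d = -1.
So h(n) = 6n^3 + 6n^2 + 3n - 1.
Check: h(7) = 2372. ✓

h(n) = 6n^3 + 6n^2 + 3n - 1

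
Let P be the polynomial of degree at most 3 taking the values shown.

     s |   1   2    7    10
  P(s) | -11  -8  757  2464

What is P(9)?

1749

Write P(s) = as^3 + bs^2 + cs + d. Substituting each data point gives a linear system:
  a + b + c + d = -11
  8a + 4b + 2c + d = -8
  343a + 49b + 7c + d = 757
  1000a + 100b + 10c + d = 2464
Solving the system yields a = 3, b = -5, c = -3, d = -6.
So P(s) = 3s³ - 5s² - 3s - 6.
Then P(9) = 1749.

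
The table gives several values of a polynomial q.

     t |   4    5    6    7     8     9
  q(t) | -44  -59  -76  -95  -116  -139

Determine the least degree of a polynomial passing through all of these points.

Forward differences of the values at t = 4, 5, 6, 7, 8, 9:
  q  : -44  -59  -76  -95  -116  -139
  Δ  : -15  -17  -19  -21  -23
  Δ^2: -2  -2  -2  -2
  Δ^3: 0  0  0
  Δ^4: 0  0
  Δ^5: 0
The second differences are constant (-2) and nonzero, while all higher differences vanish, so the minimal degree is 2.

2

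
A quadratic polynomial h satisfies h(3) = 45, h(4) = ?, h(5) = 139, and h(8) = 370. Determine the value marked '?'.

The 3 known points determine the degree-2 polynomial uniquely.
Write h(x) = ax^2 + bx + c. Substituting each data point gives a linear system:
  9a + 3b + c = 45
  25a + 5b + c = 139
  64a + 8b + c = 370
Solving the system yields a = 6, b = -1, c = -6.
So h(x) = 6x^2 - x - 6.
Then h(4) = 86.

86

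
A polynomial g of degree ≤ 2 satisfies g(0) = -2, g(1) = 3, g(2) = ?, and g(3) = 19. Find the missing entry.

10

On equispaced nodes a degree-2 polynomial has vanishing third forward difference, so
  - g(0) + 3·g(1) - 3·g(2) + g(3) = 0.
Substituting the known values and solving for g(2):
  -3·g(2) = -30
  g(2) = 10.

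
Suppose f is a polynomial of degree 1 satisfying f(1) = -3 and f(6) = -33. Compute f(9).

-51

Using the Lagrange interpolation formula with nodes 1, 6:
  L_0(s) = (s - 6) / -5
  L_1(s) = (s - 1) / 5
Then f(s) = -3·L_0(s) - 33·L_1(s).
Expanding and collecting terms gives f(s) = -6s + 3.
Evaluating at s = 9: f(9) = -51.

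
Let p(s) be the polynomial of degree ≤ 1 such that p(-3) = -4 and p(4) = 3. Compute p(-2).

-3

Using the Lagrange interpolation formula with nodes -3, 4:
  L_0(s) = (s - 4) / -7
  L_1(s) = (s + 3) / 7
Then p(s) = -4·L_0(s) + 3·L_1(s).
Expanding and collecting terms gives p(s) = s - 1.
Evaluating at s = -2: p(-2) = -3.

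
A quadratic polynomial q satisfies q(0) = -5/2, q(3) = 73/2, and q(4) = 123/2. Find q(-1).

-7/2

Write q(n) = an^2 + bn + c. Substituting each data point gives a linear system:
  c = -5/2
  9a + 3b + c = 73/2
  16a + 4b + c = 123/2
Solving the system yields a = 3, b = 4, c = -5/2.
So q(n) = 3n² + 4n - 5/2.
Then q(-1) = -7/2.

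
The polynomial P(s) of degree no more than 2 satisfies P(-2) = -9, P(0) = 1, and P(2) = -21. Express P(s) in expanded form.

P(s) = -4s^2 - 3s + 1

Write P(s) = as^2 + bs + c. Substituting each data point gives a linear system:
  4a - 2b + c = -9
  c = 1
  4a + 2b + c = -21
Solving the system yields a = -4, b = -3, c = 1.
So P(s) = -4s^2 - 3s + 1.
Check: P(-2) = -9. ✓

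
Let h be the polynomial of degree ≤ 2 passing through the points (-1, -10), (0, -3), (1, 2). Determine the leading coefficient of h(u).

-1

Write h(u) = au^2 + bu + c. Substituting each data point gives a linear system:
  a - b + c = -10
  c = -3
  a + b + c = 2
Solving the system yields a = -1, b = 6, c = -3.
So h(u) = -u^2 + 6u - 3.
The leading coefficient is -1.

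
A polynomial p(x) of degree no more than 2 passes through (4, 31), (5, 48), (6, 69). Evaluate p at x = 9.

156

Using the Lagrange interpolation formula with nodes 4, 5, 6:
  L_0(x) = (x - 5)(x - 6) / 2
  L_1(x) = (x - 4)(x - 6) / -1
  L_2(x) = (x - 4)(x - 5) / 2
Then p(x) = 31·L_0(x) + 48·L_1(x) + 69·L_2(x).
Expanding and collecting terms gives p(x) = 2x^2 - x + 3.
Evaluating at x = 9: p(9) = 156.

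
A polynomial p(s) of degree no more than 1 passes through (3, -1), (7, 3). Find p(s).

p(s) = s - 4

Write p(s) = as + b. Substituting each data point gives a linear system:
  3a + b = -1
  7a + b = 3
Solving the system yields a = 1, b = -4.
So p(s) = s - 4.
Check: p(3) = -1. ✓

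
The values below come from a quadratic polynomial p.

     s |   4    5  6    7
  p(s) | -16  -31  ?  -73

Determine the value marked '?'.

-50

On equispaced nodes a degree-2 polynomial has vanishing third forward difference, so
  - p(4) + 3·p(5) - 3·p(6) + p(7) = 0.
Substituting the known values and solving for p(6):
  -3·p(6) = 150
  p(6) = -50.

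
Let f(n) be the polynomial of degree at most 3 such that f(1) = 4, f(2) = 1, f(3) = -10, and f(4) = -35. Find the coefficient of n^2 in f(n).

Write f(n) = an^3 + bn^2 + cn + d. Substituting each data point gives a linear system:
  a + b + c + d = 4
  8a + 4b + 2c + d = 1
  27a + 9b + 3c + d = -10
  64a + 16b + 4c + d = -35
Solving the system yields a = -1, b = 2, c = -2, d = 5.
So f(n) = -n^3 + 2n^2 - 2n + 5.
The coefficient of n^2 is 2.

2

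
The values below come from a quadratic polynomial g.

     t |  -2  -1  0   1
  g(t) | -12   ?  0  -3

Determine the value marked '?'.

The 3 known points determine the degree-2 polynomial uniquely.
Write g(t) = at^2 + bt + c. Substituting each data point gives a linear system:
  4a - 2b + c = -12
  c = 0
  a + b + c = -3
Solving the system yields a = -3, b = 0, c = 0.
So g(t) = -3t^2.
Then g(-1) = -3.

-3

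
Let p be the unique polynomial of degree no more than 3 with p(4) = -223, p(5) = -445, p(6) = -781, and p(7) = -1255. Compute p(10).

-3745

Forward differences of the values at x = 4, 5, 6, 7:
  p  : -223  -445  -781  -1255
  Δ  : -222  -336  -474
  Δ^2: -114  -138
  Δ^3: -24
The third differences are constant, confirming degree 3.
Interpolating (Newton forward form) and evaluating at x = 10 gives p(10) = -3745.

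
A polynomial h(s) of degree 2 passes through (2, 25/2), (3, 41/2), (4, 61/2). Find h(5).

Using the Lagrange interpolation formula with nodes 2, 3, 4:
  L_0(s) = (s - 3)(s - 4) / 2
  L_1(s) = (s - 2)(s - 4) / -1
  L_2(s) = (s - 2)(s - 3) / 2
Then h(s) = 25/2·L_0(s) + 41/2·L_1(s) + 61/2·L_2(s).
Expanding and collecting terms gives h(s) = s^2 + 3s + 5/2.
Evaluating at s = 5: h(5) = 85/2.

85/2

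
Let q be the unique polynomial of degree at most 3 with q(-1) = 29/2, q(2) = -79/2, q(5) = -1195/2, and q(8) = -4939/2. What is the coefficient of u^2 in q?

Write q(u) = au^3 + bu^2 + cu + d. Substituting each data point gives a linear system:
  -a + b - c + d = 29/2
  8a + 4b + 2c + d = -79/2
  125a + 25b + 5c + d = -1195/2
  512a + 64b + 8c + d = -4939/2
Solving the system yields a = -5, b = 2, c = -5, d = 5/2.
So q(u) = -5u³ + 2u² - 5u + 5/2.
The coefficient of u^2 is 2.

2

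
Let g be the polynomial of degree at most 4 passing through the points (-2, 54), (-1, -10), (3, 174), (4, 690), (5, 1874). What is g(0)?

-6

Using the Lagrange interpolation formula with nodes -2, -1, 3, 4, 5:
  L_0(u) = (u + 1)(u - 3)(u - 4)(u - 5) / 210
  L_1(u) = (u + 2)(u - 3)(u - 4)(u - 5) / -120
  L_2(u) = (u + 2)(u + 1)(u - 4)(u - 5) / 40
  L_3(u) = (u + 2)(u + 1)(u - 3)(u - 5) / -30
  L_4(u) = (u + 2)(u + 1)(u - 3)(u - 4) / 84
Then g(u) = 54·L_0(u) - 10·L_1(u) + 174·L_2(u) + 690·L_3(u) + 1874·L_4(u).
Expanding and collecting terms gives g(u) = 4u^4 - 4u^3 - 6u^2 + 6u - 6.
Evaluating at u = 0: g(0) = -6.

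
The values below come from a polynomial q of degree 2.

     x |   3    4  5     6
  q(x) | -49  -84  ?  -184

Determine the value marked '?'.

-129

On equispaced nodes a degree-2 polynomial has vanishing third forward difference, so
  - q(3) + 3·q(4) - 3·q(5) + q(6) = 0.
Substituting the known values and solving for q(5):
  -3·q(5) = 387
  q(5) = -129.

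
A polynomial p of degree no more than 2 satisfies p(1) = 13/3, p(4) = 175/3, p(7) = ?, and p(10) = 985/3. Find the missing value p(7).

The 3 known points determine the degree-2 polynomial uniquely.
Write p(t) = at^2 + bt + c. Substituting each data point gives a linear system:
  a + b + c = 13/3
  16a + 4b + c = 175/3
  100a + 10b + c = 985/3
Solving the system yields a = 3, b = 3, c = -5/3.
So p(t) = 3t^2 + 3t - 5/3.
Then p(7) = 499/3.

499/3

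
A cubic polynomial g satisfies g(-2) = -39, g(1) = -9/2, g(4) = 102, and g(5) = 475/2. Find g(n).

Write g(n) = an^3 + bn^2 + cn + d. Substituting each data point gives a linear system:
  -8a + 4b - 2c + d = -39
  a + b + c + d = -9/2
  64a + 16b + 4c + d = 102
  125a + 25b + 5c + d = 475/2
Solving the system yields a = 3, b = -5, c = -5/2, d = 0.
So g(n) = 3n^3 - 5n^2 - (5/2)n.
Check: g(4) = 102. ✓

g(n) = 3n^3 - 5n^2 - (5/2)n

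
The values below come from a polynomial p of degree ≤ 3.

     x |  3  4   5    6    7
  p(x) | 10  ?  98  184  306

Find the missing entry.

42

On equispaced nodes a degree-3 polynomial has vanishing fourth forward difference, so
  p(3) - 4·p(4) + 6·p(5) - 4·p(6) + p(7) = 0.
Substituting the known values and solving for p(4):
  -4·p(4) = -168
  p(4) = 42.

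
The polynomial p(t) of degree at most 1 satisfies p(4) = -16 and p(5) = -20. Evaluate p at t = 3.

Using the Lagrange interpolation formula with nodes 4, 5:
  L_0(t) = (t - 5) / -1
  L_1(t) = (t - 4) / 1
Then p(t) = -16·L_0(t) - 20·L_1(t).
Expanding and collecting terms gives p(t) = -4t.
Evaluating at t = 3: p(3) = -12.

-12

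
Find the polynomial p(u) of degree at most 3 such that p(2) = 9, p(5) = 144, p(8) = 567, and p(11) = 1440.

Using the Lagrange interpolation formula with nodes 2, 5, 8, 11:
  L_0(u) = (u - 5)(u - 8)(u - 11) / -162
  L_1(u) = (u - 2)(u - 8)(u - 11) / 54
  L_2(u) = (u - 2)(u - 5)(u - 11) / -54
  L_3(u) = (u - 2)(u - 5)(u - 8) / 162
Then p(u) = 9·L_0(u) + 144·L_1(u) + 567·L_2(u) + 1440·L_3(u).
Expanding and collecting terms gives p(u) = u^3 + u^2 - u - 1.
Check: p(11) = 1440. ✓

p(u) = u^3 + u^2 - u - 1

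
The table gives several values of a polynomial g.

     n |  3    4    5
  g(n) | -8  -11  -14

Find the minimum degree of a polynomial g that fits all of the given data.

Forward differences of the values at n = 3, 4, 5:
  g  : -8  -11  -14
  Δ  : -3  -3
  Δ^2: 0
The first differences are constant (-3) and nonzero, while all higher differences vanish, so the minimal degree is 1.

1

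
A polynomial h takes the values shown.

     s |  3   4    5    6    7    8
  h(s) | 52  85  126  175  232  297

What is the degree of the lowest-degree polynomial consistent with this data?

Forward differences of the values at s = 3, 4, 5, 6, 7, 8:
  h  : 52  85  126  175  232  297
  Δ  : 33  41  49  57  65
  Δ^2: 8  8  8  8
  Δ^3: 0  0  0
  Δ^4: 0  0
  Δ^5: 0
The second differences are constant (8) and nonzero, while all higher differences vanish, so the minimal degree is 2.

2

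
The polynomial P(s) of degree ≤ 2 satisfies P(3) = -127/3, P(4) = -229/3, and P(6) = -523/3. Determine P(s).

P(s) = -5s^2 + s - 1/3

Using the Lagrange interpolation formula with nodes 3, 4, 6:
  L_0(s) = (s - 4)(s - 6) / 3
  L_1(s) = (s - 3)(s - 6) / -2
  L_2(s) = (s - 3)(s - 4) / 6
Then P(s) = -127/3·L_0(s) - 229/3·L_1(s) - 523/3·L_2(s).
Expanding and collecting terms gives P(s) = -5s² + s - 1/3.
Check: P(4) = -229/3. ✓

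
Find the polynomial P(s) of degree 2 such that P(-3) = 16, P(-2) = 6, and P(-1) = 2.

Write P(s) = as^2 + bs + c. Substituting each data point gives a linear system:
  9a - 3b + c = 16
  4a - 2b + c = 6
  a - b + c = 2
Solving the system yields a = 3, b = 5, c = 4.
So P(s) = 3s² + 5s + 4.
Check: P(-1) = 2. ✓

P(s) = 3s^2 + 5s + 4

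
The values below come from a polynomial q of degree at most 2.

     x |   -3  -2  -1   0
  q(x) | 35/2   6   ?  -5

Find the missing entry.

On equispaced nodes a degree-2 polynomial has vanishing third forward difference, so
  - q(-3) + 3·q(-2) - 3·q(-1) + q(0) = 0.
Substituting the known values and solving for q(-1):
  -3·q(-1) = 9/2
  q(-1) = -3/2.

-3/2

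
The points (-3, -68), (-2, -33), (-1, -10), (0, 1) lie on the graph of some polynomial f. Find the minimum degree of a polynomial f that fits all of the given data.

Forward differences of the values at n = -3, -2, -1, 0:
  f  : -68  -33  -10  1
  Δ  : 35  23  11
  Δ^2: -12  -12
  Δ^3: 0
The second differences are constant (-12) and nonzero, while all higher differences vanish, so the minimal degree is 2.

2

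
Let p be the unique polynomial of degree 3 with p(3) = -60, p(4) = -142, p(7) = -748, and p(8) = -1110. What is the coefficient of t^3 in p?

Write p(t) = at^3 + bt^2 + ct + d. Substituting each data point gives a linear system:
  27a + 9b + 3c + d = -60
  64a + 16b + 4c + d = -142
  343a + 49b + 7c + d = -748
  512a + 64b + 8c + d = -1110
Solving the system yields a = -2, b = -2, c = 6, d = -6.
So p(t) = -2t^3 - 2t^2 + 6t - 6.
The leading coefficient is -2.

-2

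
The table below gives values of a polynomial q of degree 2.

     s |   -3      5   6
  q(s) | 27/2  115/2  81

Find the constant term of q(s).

Write q(s) = as^2 + bs + c. Substituting each data point gives a linear system:
  9a - 3b + c = 27/2
  25a + 5b + c = 115/2
  36a + 6b + c = 81
Solving the system yields a = 2, b = 3/2, c = 0.
So q(s) = 2s^2 + (3/2)s.
The constant term is 0.

0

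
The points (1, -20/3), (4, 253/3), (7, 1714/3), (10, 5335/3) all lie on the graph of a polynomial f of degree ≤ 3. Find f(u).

Using the Lagrange interpolation formula with nodes 1, 4, 7, 10:
  L_0(u) = (u - 4)(u - 7)(u - 10) / -162
  L_1(u) = (u - 1)(u - 7)(u - 10) / 54
  L_2(u) = (u - 1)(u - 4)(u - 10) / -54
  L_3(u) = (u - 1)(u - 4)(u - 7) / 162
Then f(u) = -20/3·L_0(u) + 253/3·L_1(u) + 1714/3·L_2(u) + 5335/3·L_3(u).
Expanding and collecting terms gives f(u) = 2u^3 - 2u^2 - (5/3)u - 5.
Check: f(4) = 253/3. ✓

f(u) = 2u^3 - 2u^2 - (5/3)u - 5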